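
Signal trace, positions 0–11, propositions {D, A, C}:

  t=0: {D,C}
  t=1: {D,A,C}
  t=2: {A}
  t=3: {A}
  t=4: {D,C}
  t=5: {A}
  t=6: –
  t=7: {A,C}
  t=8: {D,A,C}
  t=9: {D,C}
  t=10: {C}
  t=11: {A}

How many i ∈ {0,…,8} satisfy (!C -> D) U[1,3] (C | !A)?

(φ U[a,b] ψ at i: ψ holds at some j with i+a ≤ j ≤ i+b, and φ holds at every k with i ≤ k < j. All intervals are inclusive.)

Evaluate at each i in [0,8]:
  i=0: ✓ (rhs at j=1; lhs holds on [0,0])
  i=1: ✗ (lhs fails at k=2 before rhs at j=4)
  i=2: ✗ (lhs fails at k=2 before rhs at j=4)
  i=3: ✗ (lhs fails at k=3 before rhs at j=4)
  i=4: ✗ (lhs fails at k=5 before rhs at j=6)
  i=5: ✗ (lhs fails at k=5 before rhs at j=6)
  i=6: ✗ (lhs fails at k=6 before rhs at j=7)
  i=7: ✓ (rhs at j=8; lhs holds on [7,7])
  i=8: ✓ (rhs at j=9; lhs holds on [8,8])
Positions where it holds: {0, 7, 8} → 3.

3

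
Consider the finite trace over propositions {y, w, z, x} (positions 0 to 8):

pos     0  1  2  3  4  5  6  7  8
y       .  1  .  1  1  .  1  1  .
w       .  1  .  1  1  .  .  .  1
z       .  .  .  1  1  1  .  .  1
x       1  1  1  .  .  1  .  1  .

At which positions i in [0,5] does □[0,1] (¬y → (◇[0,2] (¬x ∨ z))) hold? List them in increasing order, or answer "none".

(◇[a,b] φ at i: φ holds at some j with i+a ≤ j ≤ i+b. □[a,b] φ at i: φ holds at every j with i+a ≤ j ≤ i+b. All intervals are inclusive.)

Evaluate at each i in [0,5]:
  i=0: ✗ (fails at j=0)
  i=1: ✓ (all of [1,2])
  i=2: ✓ (all of [2,3])
  i=3: ✓ (all of [3,4])
  i=4: ✓ (all of [4,5])
  i=5: ✓ (all of [5,6])

1, 2, 3, 4, 5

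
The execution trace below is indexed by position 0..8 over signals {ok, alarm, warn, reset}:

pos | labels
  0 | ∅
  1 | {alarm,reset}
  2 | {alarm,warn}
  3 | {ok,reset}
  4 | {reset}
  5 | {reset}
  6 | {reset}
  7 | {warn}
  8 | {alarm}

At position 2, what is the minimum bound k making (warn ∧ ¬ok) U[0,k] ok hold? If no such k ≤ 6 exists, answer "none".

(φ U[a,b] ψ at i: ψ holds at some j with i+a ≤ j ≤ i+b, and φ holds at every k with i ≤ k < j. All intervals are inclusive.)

Need earliest j ≥ 2 with ok, and (warn ∧ ¬ok) at every k in [2,j-1].
  j=2: rhs fails.
  j=3: rhs holds; lhs holds on [2,2]. k = 1.

1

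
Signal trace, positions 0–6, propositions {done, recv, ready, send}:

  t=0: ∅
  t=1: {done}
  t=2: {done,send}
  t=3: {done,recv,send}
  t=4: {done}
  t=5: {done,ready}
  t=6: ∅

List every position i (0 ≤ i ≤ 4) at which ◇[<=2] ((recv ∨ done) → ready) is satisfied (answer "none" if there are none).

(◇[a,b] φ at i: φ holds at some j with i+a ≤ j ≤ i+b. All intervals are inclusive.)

Evaluate at each i in [0,4]:
  i=0: ✓ (witness j=0)
  i=1: ✗ (none in [1,3])
  i=2: ✗ (none in [2,4])
  i=3: ✓ (witness j=5)
  i=4: ✓ (witness j=5)

0, 3, 4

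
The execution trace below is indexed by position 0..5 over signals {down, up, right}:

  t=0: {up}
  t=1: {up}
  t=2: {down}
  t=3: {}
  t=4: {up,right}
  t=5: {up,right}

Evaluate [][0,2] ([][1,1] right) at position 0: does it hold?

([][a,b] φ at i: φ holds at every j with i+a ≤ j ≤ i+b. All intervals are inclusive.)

Does not hold

Check [][1,1] right at every j in [0,2]:
  j=0: fails at 1
  j=1: fails at 2
  j=2: fails at 3
Fails at j=0 → formula fails.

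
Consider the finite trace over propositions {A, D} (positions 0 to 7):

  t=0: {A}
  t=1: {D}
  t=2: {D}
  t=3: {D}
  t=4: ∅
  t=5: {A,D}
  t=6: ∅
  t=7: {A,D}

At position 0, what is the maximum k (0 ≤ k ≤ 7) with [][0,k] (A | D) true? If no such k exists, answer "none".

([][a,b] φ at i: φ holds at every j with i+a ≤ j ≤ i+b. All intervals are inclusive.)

(A | D) must hold from j=0 onward; find where it first fails.
  j=0: holds
  j=1: holds
  j=2: holds
  j=3: holds
  j=4: fails
Holds on [0,3], so largest k = 3.

3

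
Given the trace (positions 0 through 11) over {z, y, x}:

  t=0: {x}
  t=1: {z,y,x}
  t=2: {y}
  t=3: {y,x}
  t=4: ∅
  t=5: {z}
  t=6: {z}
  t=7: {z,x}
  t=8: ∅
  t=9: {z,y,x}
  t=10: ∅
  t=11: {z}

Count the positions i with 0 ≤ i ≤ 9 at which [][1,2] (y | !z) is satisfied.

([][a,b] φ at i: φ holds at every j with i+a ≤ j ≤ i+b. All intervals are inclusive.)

5

Evaluate at each i in [0,9]:
  i=0: ✓ (all of [1,2])
  i=1: ✓ (all of [2,3])
  i=2: ✓ (all of [3,4])
  i=3: ✗ (fails at j=5)
  i=4: ✗ (fails at j=5)
  i=5: ✗ (fails at j=6)
  i=6: ✗ (fails at j=7)
  i=7: ✓ (all of [8,9])
  i=8: ✓ (all of [9,10])
  i=9: ✗ (fails at j=11)
Positions where it holds: {0, 1, 2, 7, 8} → 5.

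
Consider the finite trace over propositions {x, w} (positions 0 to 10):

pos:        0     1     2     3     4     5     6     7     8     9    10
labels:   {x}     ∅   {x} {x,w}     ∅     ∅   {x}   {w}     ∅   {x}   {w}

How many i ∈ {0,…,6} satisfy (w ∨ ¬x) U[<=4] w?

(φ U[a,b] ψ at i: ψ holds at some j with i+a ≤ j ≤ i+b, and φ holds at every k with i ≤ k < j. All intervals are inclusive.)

Evaluate at each i in [0,6]:
  i=0: ✗ (lhs fails at k=0 before rhs at j=3)
  i=1: ✗ (lhs fails at k=2 before rhs at j=3)
  i=2: ✗ (lhs fails at k=2 before rhs at j=3)
  i=3: ✓ (rhs at j=3)
  i=4: ✗ (lhs fails at k=6 before rhs at j=7)
  i=5: ✗ (lhs fails at k=6 before rhs at j=7)
  i=6: ✗ (lhs fails at k=6 before rhs at j=7)
Positions where it holds: {3} → 1.

1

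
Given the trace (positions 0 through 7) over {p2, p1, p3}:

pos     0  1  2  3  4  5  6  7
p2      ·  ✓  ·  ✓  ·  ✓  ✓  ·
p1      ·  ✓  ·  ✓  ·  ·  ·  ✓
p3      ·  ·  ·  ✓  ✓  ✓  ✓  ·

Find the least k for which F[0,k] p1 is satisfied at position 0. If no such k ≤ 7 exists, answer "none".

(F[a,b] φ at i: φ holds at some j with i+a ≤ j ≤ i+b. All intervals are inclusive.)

1

Scan j = 0,1,… for p1:
  j=0: fails
  j=1: holds
First hit at j=1, so smallest k = 1-0 = 1.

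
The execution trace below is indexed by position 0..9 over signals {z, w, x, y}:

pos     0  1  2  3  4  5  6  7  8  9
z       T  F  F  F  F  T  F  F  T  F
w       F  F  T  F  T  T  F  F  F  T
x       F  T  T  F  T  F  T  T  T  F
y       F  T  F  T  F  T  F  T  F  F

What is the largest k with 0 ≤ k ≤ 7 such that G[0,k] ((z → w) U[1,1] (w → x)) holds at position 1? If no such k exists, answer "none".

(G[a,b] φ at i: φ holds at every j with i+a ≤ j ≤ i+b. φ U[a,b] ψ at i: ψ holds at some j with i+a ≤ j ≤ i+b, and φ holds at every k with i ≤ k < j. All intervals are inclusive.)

((z → w) U[1,1] (w → x)) must hold from j=1 onward; find where it first fails.
  j=1: holds
  j=2: holds
  j=3: holds
  j=4: fails
Holds on [1,3], so largest k = 2.

2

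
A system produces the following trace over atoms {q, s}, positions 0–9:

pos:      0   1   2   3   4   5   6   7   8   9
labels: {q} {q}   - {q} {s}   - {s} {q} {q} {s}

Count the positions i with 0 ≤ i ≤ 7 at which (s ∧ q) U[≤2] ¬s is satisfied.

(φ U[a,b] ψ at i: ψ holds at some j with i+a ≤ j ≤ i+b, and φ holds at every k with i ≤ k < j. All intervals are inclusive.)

Evaluate at each i in [0,7]:
  i=0: ✓ (rhs at j=0)
  i=1: ✓ (rhs at j=1)
  i=2: ✓ (rhs at j=2)
  i=3: ✓ (rhs at j=3)
  i=4: ✗ (lhs fails at k=4 before rhs at j=5)
  i=5: ✓ (rhs at j=5)
  i=6: ✗ (lhs fails at k=6 before rhs at j=7)
  i=7: ✓ (rhs at j=7)
Positions where it holds: {0, 1, 2, 3, 5, 7} → 6.

6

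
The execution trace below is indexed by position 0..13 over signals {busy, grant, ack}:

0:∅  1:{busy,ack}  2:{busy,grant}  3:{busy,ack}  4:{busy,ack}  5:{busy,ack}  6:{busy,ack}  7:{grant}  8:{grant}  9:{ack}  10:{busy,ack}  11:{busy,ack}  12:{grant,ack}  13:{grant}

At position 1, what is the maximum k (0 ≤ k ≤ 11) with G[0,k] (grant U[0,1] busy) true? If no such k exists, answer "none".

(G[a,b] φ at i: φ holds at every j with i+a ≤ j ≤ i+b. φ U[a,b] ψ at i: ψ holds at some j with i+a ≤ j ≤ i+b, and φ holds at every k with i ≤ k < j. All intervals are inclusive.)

(grant U[0,1] busy) must hold from j=1 onward; find where it first fails.
  j=1: holds
  j=2: holds
  j=3: holds
  j=4: holds
  j=5: holds
  j=6: holds
  j=7: fails
Holds on [1,6], so largest k = 5.

5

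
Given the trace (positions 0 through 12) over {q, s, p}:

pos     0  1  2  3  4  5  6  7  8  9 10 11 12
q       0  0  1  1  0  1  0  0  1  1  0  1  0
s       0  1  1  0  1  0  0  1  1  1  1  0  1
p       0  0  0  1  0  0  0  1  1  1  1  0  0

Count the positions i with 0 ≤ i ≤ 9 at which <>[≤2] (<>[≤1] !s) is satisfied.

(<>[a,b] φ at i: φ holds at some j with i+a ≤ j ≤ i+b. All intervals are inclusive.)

9

Evaluate at each i in [0,9]:
  i=0: ✓ (witness j=0)
  i=1: ✓ (witness j=2)
  i=2: ✓ (witness j=2)
  i=3: ✓ (witness j=3)
  i=4: ✓ (witness j=4)
  i=5: ✓ (witness j=5)
  i=6: ✓ (witness j=6)
  i=7: ✗ (none in [7,9])
  i=8: ✓ (witness j=10)
  i=9: ✓ (witness j=10)
Positions where it holds: {0, 1, 2, 3, 4, 5, 6, 8, 9} → 9.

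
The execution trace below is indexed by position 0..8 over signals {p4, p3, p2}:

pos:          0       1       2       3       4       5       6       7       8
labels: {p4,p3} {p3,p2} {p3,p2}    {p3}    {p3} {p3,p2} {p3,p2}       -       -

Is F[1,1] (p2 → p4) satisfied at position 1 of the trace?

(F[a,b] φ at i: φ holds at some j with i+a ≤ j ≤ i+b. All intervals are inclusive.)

False

Check (p2 → p4) at each j in [2,2]:
  j=2: false
No position in the window satisfies it → formula fails.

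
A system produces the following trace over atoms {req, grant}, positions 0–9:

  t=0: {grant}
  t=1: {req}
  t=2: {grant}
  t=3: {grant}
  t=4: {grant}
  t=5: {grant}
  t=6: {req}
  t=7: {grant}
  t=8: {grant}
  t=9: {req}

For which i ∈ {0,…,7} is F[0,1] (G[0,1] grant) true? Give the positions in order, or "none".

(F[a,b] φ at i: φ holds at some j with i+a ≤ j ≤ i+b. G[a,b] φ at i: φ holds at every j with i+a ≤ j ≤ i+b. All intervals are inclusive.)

Evaluate at each i in [0,7]:
  i=0: ✗ (none in [0,1])
  i=1: ✓ (witness j=2)
  i=2: ✓ (witness j=2)
  i=3: ✓ (witness j=3)
  i=4: ✓ (witness j=4)
  i=5: ✗ (none in [5,6])
  i=6: ✓ (witness j=7)
  i=7: ✓ (witness j=7)

1, 2, 3, 4, 6, 7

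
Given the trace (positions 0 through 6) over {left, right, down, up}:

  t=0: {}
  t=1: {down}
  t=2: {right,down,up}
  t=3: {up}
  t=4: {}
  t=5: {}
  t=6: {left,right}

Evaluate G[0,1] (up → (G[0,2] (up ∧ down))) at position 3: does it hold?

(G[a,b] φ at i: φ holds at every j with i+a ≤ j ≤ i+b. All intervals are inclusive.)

No

Check (up → (G[0,2] (up ∧ down))) at every j in [3,4]:
  j=3: antecedent true; consequent fails at 3 → ✗
  j=4: antecedent false → ✓
Fails at j=3 → formula fails.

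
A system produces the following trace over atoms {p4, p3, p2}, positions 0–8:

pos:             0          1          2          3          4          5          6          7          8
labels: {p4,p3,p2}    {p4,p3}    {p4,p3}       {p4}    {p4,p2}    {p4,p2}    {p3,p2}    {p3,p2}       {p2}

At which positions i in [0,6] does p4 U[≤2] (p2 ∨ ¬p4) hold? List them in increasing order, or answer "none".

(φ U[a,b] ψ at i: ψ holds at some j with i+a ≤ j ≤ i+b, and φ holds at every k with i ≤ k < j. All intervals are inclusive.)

0, 2, 3, 4, 5, 6

Evaluate at each i in [0,6]:
  i=0: ✓ (rhs at j=0)
  i=1: ✗ (no rhs in [1,3])
  i=2: ✓ (rhs at j=4; lhs holds on [2,3])
  i=3: ✓ (rhs at j=4; lhs holds on [3,3])
  i=4: ✓ (rhs at j=4)
  i=5: ✓ (rhs at j=5)
  i=6: ✓ (rhs at j=6)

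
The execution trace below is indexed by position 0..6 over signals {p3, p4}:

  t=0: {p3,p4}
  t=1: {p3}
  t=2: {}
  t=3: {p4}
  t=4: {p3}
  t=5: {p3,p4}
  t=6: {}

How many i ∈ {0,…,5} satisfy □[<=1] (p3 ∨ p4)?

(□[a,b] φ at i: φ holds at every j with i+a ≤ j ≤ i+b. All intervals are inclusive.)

Evaluate at each i in [0,5]:
  i=0: ✓ (all of [0,1])
  i=1: ✗ (fails at j=2)
  i=2: ✗ (fails at j=2)
  i=3: ✓ (all of [3,4])
  i=4: ✓ (all of [4,5])
  i=5: ✗ (fails at j=6)
Positions where it holds: {0, 3, 4} → 3.

3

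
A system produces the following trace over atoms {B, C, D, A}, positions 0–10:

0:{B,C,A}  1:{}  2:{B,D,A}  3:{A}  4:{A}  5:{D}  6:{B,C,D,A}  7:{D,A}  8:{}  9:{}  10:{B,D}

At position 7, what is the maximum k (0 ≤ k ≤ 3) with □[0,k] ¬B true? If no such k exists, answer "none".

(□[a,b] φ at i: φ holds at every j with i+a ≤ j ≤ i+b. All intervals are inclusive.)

2

¬B must hold from j=7 onward; find where it first fails.
  j=7: holds
  j=8: holds
  j=9: holds
  j=10: fails
Holds on [7,9], so largest k = 2.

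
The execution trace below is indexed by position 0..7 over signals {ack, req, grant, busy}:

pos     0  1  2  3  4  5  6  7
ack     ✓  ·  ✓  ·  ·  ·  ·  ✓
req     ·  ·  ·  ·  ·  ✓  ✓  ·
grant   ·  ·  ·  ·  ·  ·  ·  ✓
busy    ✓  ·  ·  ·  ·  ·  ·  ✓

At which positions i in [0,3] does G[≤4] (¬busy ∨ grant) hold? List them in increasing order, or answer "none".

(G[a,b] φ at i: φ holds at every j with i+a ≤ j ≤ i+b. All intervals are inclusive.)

Evaluate at each i in [0,3]:
  i=0: ✗ (fails at j=0)
  i=1: ✓ (all of [1,5])
  i=2: ✓ (all of [2,6])
  i=3: ✓ (all of [3,7])

1, 2, 3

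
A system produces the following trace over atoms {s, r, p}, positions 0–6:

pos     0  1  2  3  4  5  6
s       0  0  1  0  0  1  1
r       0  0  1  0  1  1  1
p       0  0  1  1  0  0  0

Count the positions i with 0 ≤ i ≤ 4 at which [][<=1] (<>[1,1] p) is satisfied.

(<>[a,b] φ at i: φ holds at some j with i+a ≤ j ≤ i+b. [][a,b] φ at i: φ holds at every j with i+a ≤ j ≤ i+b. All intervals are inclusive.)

Evaluate at each i in [0,4]:
  i=0: ✗ (fails at j=0)
  i=1: ✓ (all of [1,2])
  i=2: ✗ (fails at j=3)
  i=3: ✗ (fails at j=3)
  i=4: ✗ (fails at j=4)
Positions where it holds: {1} → 1.

1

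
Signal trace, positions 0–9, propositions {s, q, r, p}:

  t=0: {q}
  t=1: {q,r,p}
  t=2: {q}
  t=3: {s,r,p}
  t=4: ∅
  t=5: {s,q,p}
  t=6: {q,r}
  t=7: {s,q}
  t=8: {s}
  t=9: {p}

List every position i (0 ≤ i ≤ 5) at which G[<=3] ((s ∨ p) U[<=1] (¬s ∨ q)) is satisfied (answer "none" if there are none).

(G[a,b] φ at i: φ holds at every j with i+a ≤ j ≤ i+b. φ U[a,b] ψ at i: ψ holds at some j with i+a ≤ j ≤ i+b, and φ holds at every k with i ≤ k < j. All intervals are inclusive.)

0, 1, 2, 3, 4, 5

Evaluate at each i in [0,5]:
  i=0: ✓ (all of [0,3])
  i=1: ✓ (all of [1,4])
  i=2: ✓ (all of [2,5])
  i=3: ✓ (all of [3,6])
  i=4: ✓ (all of [4,7])
  i=5: ✓ (all of [5,8])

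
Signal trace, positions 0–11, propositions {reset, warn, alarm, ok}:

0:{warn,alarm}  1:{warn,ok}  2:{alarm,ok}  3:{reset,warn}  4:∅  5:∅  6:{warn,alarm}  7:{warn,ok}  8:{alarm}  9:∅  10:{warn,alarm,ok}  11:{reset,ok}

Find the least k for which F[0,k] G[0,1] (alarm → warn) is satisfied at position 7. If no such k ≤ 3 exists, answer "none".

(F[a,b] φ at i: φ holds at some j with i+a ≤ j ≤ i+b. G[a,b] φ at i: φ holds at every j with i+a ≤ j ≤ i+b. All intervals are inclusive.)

2

Scan j = 7,8,… for G[0,1] (alarm → warn):
  j=7: fails
  j=8: fails
  j=9: holds
First hit at j=9, so smallest k = 9-7 = 2.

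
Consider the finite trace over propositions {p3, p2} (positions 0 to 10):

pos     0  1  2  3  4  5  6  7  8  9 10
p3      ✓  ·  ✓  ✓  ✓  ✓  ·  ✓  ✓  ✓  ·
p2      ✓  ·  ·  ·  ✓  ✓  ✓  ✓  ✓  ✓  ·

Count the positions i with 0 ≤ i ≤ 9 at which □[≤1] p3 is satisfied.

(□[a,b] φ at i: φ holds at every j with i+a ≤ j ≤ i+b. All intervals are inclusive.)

5

Evaluate at each i in [0,9]:
  i=0: ✗ (fails at j=1)
  i=1: ✗ (fails at j=1)
  i=2: ✓ (all of [2,3])
  i=3: ✓ (all of [3,4])
  i=4: ✓ (all of [4,5])
  i=5: ✗ (fails at j=6)
  i=6: ✗ (fails at j=6)
  i=7: ✓ (all of [7,8])
  i=8: ✓ (all of [8,9])
  i=9: ✗ (fails at j=10)
Positions where it holds: {2, 3, 4, 7, 8} → 5.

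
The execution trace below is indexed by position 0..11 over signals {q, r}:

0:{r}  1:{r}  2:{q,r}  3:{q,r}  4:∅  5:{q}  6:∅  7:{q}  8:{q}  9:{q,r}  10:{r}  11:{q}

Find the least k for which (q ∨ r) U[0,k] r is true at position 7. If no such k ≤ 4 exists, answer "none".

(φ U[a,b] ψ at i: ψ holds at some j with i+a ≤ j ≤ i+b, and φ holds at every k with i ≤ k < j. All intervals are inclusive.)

Need earliest j ≥ 7 with r, and (q ∨ r) at every k in [7,j-1].
  j=7: rhs fails.
  j=8: rhs fails.
  j=9: rhs holds; lhs holds on [7,8]. k = 2.

2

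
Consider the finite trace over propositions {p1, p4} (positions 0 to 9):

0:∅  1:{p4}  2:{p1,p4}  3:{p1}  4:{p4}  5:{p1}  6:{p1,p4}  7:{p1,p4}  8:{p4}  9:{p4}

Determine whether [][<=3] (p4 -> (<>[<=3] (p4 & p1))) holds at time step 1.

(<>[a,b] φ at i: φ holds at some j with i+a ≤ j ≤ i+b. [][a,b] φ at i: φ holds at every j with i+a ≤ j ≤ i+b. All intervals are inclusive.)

True

Check (p4 -> (<>[<=3] (p4 & p1))) at every j in [1,4]:
  j=1: antecedent true; consequent holds (witness at 2) → ✓
  j=2: antecedent true; consequent holds (witness at 2) → ✓
  j=3: antecedent false → ✓
  j=4: antecedent true; consequent holds (witness at 6) → ✓
All positions satisfy it → formula holds.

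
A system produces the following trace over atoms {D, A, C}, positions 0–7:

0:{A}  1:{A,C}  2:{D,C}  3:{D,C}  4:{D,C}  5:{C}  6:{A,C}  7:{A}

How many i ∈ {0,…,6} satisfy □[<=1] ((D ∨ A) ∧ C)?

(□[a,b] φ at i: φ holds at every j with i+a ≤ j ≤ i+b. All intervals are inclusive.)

3

Evaluate at each i in [0,6]:
  i=0: ✗ (fails at j=0)
  i=1: ✓ (all of [1,2])
  i=2: ✓ (all of [2,3])
  i=3: ✓ (all of [3,4])
  i=4: ✗ (fails at j=5)
  i=5: ✗ (fails at j=5)
  i=6: ✗ (fails at j=7)
Positions where it holds: {1, 2, 3} → 3.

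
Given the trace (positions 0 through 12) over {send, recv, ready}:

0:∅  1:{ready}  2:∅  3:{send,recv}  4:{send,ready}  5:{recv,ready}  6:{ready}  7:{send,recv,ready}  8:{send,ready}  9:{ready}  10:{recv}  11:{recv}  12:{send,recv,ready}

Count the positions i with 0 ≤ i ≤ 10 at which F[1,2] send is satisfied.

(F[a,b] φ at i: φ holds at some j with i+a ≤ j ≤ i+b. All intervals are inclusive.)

Evaluate at each i in [0,10]:
  i=0: ✗ (none in [1,2])
  i=1: ✓ (witness j=3)
  i=2: ✓ (witness j=3)
  i=3: ✓ (witness j=4)
  i=4: ✗ (none in [5,6])
  i=5: ✓ (witness j=7)
  i=6: ✓ (witness j=7)
  i=7: ✓ (witness j=8)
  i=8: ✗ (none in [9,10])
  i=9: ✗ (none in [10,11])
  i=10: ✓ (witness j=12)
Positions where it holds: {1, 2, 3, 5, 6, 7, 10} → 7.

7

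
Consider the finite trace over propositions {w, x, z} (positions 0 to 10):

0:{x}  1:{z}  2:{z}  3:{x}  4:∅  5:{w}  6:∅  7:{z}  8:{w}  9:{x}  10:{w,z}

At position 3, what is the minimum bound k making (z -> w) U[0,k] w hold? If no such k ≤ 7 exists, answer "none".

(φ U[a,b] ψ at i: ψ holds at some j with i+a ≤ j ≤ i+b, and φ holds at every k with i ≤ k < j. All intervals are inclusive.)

2

Need earliest j ≥ 3 with w, and (z -> w) at every k in [3,j-1].
  j=3: rhs fails.
  j=4: rhs fails.
  j=5: rhs holds; lhs holds on [3,4]. k = 2.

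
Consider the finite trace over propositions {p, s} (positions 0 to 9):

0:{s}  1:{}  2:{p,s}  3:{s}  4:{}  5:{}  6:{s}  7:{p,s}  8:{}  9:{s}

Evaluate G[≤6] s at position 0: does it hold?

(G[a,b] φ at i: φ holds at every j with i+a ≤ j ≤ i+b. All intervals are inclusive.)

False

Check s at every j in [0,6]:
  j=0: true
  j=1: false
  j=2: true
  j=3: true
  j=4: false
  j=5: false
  j=6: true
Fails at j=1 → formula fails.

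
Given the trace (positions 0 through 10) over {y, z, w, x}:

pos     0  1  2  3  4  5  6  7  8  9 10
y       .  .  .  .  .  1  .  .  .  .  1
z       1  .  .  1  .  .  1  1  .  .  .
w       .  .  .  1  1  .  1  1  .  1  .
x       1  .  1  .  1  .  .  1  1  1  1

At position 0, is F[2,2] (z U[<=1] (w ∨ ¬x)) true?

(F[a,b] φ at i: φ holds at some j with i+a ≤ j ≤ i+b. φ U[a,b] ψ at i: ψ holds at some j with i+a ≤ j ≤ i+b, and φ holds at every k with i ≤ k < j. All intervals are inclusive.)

Check (z U[<=1] (w ∨ ¬x)) at each j in [2,2]:
  j=2: fails
No position in the window satisfies it → formula fails.

No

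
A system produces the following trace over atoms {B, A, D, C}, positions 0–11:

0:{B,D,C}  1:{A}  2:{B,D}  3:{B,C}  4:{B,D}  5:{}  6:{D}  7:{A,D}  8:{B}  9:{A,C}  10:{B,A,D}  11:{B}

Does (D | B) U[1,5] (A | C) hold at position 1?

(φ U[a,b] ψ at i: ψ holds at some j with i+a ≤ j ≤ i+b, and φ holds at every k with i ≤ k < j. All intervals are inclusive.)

Does not hold

Need some j in [2,6] with (A | C), and (D | B) at every k in [1,j-1].
  j=2: (A | C) false.
  j=3: (A | C) holds, but (D | B) fails at k=1 → not this j.
  j=4: (A | C) false.
  j=5: (A | C) false.
  j=6: (A | C) false.
No j in the window works → until fails.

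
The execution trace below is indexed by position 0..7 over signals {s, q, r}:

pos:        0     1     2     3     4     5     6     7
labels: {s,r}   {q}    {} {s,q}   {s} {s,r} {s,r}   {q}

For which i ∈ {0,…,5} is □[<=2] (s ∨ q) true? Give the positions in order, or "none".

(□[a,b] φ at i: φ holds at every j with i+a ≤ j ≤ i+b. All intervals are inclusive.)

Evaluate at each i in [0,5]:
  i=0: ✗ (fails at j=2)
  i=1: ✗ (fails at j=2)
  i=2: ✗ (fails at j=2)
  i=3: ✓ (all of [3,5])
  i=4: ✓ (all of [4,6])
  i=5: ✓ (all of [5,7])

3, 4, 5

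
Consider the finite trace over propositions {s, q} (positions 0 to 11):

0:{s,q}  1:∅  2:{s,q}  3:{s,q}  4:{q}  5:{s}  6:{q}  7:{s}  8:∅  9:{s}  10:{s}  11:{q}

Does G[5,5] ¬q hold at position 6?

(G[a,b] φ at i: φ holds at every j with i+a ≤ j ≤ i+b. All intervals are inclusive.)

No

Check ¬q at every j in [11,11]:
  j=11: false
Fails at j=11 → formula fails.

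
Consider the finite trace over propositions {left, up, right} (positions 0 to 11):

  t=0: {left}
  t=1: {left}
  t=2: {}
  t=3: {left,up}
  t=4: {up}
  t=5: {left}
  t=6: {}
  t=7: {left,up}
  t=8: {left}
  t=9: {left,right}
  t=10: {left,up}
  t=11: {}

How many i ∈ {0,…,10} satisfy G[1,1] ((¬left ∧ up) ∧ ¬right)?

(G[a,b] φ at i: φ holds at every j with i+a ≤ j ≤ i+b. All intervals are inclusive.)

1

Evaluate at each i in [0,10]:
  i=0: ✗ (fails at j=1)
  i=1: ✗ (fails at j=2)
  i=2: ✗ (fails at j=3)
  i=3: ✓ (all of [4,4])
  i=4: ✗ (fails at j=5)
  i=5: ✗ (fails at j=6)
  i=6: ✗ (fails at j=7)
  i=7: ✗ (fails at j=8)
  i=8: ✗ (fails at j=9)
  i=9: ✗ (fails at j=10)
  i=10: ✗ (fails at j=11)
Positions where it holds: {3} → 1.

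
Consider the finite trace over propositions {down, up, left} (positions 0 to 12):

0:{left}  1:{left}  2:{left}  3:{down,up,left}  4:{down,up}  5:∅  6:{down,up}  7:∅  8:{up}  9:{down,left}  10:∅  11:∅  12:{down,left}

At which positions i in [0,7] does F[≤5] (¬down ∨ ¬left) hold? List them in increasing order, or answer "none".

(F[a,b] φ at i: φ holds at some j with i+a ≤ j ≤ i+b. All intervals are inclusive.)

0, 1, 2, 3, 4, 5, 6, 7

Evaluate at each i in [0,7]:
  i=0: ✓ (witness j=0)
  i=1: ✓ (witness j=1)
  i=2: ✓ (witness j=2)
  i=3: ✓ (witness j=4)
  i=4: ✓ (witness j=4)
  i=5: ✓ (witness j=5)
  i=6: ✓ (witness j=6)
  i=7: ✓ (witness j=7)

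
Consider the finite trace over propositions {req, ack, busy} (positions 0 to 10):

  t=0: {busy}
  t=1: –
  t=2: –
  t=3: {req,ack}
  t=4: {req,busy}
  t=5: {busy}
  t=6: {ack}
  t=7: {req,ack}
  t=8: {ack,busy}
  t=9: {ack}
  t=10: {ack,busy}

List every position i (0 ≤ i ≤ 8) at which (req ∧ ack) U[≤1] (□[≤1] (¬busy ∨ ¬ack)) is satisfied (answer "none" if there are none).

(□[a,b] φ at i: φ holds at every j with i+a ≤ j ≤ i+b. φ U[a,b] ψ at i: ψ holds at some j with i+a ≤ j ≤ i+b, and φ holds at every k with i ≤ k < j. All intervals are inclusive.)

Evaluate at each i in [0,8]:
  i=0: ✓ (rhs at j=0)
  i=1: ✓ (rhs at j=1)
  i=2: ✓ (rhs at j=2)
  i=3: ✓ (rhs at j=3)
  i=4: ✓ (rhs at j=4)
  i=5: ✓ (rhs at j=5)
  i=6: ✓ (rhs at j=6)
  i=7: ✗ (no rhs in [7,8])
  i=8: ✗ (no rhs in [8,9])

0, 1, 2, 3, 4, 5, 6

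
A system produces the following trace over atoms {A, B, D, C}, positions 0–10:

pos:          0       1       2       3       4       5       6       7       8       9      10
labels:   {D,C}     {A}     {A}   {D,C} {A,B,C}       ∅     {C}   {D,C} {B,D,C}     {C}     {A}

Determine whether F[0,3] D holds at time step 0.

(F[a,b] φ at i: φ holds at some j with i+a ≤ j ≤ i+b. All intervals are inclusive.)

Check D at each j in [0,3]:
  j=0: true
  j=1: false
  j=2: false
  j=3: true
Found at j=0 → formula holds.

True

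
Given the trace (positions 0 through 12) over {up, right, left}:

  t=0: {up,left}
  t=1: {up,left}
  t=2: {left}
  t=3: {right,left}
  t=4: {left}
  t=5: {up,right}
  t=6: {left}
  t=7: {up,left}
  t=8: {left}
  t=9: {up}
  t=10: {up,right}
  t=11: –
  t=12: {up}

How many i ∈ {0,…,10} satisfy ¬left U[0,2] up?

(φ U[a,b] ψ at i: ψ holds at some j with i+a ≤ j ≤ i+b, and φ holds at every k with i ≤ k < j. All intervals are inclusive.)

Evaluate at each i in [0,10]:
  i=0: ✓ (rhs at j=0)
  i=1: ✓ (rhs at j=1)
  i=2: ✗ (no rhs in [2,4])
  i=3: ✗ (lhs fails at k=3 before rhs at j=5)
  i=4: ✗ (lhs fails at k=4 before rhs at j=5)
  i=5: ✓ (rhs at j=5)
  i=6: ✗ (lhs fails at k=6 before rhs at j=7)
  i=7: ✓ (rhs at j=7)
  i=8: ✗ (lhs fails at k=8 before rhs at j=9)
  i=9: ✓ (rhs at j=9)
  i=10: ✓ (rhs at j=10)
Positions where it holds: {0, 1, 5, 7, 9, 10} → 6.

6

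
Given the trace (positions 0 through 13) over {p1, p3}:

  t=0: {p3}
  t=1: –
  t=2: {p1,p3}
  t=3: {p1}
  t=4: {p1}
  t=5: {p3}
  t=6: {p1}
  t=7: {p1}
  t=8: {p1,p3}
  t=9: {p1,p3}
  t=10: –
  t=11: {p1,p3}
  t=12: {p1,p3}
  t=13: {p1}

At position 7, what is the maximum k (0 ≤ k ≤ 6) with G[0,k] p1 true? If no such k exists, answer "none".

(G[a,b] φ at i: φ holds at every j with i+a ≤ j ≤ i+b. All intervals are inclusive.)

2

p1 must hold from j=7 onward; find where it first fails.
  j=7: holds
  j=8: holds
  j=9: holds
  j=10: fails
Holds on [7,9], so largest k = 2.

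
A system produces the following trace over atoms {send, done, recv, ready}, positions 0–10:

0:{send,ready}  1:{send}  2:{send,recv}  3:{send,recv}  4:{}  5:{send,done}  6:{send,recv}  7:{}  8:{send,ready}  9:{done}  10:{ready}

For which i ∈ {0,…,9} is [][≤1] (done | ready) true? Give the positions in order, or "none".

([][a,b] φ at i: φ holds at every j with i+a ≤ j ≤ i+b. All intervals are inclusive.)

8, 9

Evaluate at each i in [0,9]:
  i=0: ✗ (fails at j=1)
  i=1: ✗ (fails at j=1)
  i=2: ✗ (fails at j=2)
  i=3: ✗ (fails at j=3)
  i=4: ✗ (fails at j=4)
  i=5: ✗ (fails at j=6)
  i=6: ✗ (fails at j=6)
  i=7: ✗ (fails at j=7)
  i=8: ✓ (all of [8,9])
  i=9: ✓ (all of [9,10])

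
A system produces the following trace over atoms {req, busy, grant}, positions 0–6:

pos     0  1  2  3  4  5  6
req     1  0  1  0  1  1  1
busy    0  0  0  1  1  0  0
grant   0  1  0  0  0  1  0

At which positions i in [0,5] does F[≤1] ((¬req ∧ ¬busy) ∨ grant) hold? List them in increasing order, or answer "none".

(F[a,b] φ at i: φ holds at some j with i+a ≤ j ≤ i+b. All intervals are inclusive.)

0, 1, 4, 5

Evaluate at each i in [0,5]:
  i=0: ✓ (witness j=1)
  i=1: ✓ (witness j=1)
  i=2: ✗ (none in [2,3])
  i=3: ✗ (none in [3,4])
  i=4: ✓ (witness j=5)
  i=5: ✓ (witness j=5)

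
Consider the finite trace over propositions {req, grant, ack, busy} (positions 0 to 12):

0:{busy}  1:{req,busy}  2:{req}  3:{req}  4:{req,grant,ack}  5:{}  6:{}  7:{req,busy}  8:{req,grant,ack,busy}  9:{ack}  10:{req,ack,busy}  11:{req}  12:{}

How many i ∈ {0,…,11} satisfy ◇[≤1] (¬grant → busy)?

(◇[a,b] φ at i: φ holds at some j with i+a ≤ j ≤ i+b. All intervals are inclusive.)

Evaluate at each i in [0,11]:
  i=0: ✓ (witness j=0)
  i=1: ✓ (witness j=1)
  i=2: ✗ (none in [2,3])
  i=3: ✓ (witness j=4)
  i=4: ✓ (witness j=4)
  i=5: ✗ (none in [5,6])
  i=6: ✓ (witness j=7)
  i=7: ✓ (witness j=7)
  i=8: ✓ (witness j=8)
  i=9: ✓ (witness j=10)
  i=10: ✓ (witness j=10)
  i=11: ✗ (none in [11,12])
Positions where it holds: {0, 1, 3, 4, 6, 7, 8, 9, 10} → 9.

9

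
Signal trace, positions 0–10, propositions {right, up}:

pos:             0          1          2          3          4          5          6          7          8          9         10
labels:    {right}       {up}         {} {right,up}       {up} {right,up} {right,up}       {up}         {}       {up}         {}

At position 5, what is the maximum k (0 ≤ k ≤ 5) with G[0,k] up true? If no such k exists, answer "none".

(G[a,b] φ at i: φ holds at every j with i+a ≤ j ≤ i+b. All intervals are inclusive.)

2

up must hold from j=5 onward; find where it first fails.
  j=5: holds
  j=6: holds
  j=7: holds
  j=8: fails
Holds on [5,7], so largest k = 2.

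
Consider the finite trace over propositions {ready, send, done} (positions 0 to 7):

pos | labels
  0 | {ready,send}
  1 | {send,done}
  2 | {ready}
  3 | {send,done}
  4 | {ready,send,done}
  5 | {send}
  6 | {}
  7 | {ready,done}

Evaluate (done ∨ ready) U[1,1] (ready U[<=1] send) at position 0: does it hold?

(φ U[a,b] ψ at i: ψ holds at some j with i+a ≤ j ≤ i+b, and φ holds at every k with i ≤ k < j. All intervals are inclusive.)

Need some j in [1,1] with (ready U[<=1] send), and (done ∨ ready) at every k in [0,j-1].
  j=1: (ready U[<=1] send) holds; (done ∨ ready) holds at every k in [0,0] → satisfied.

True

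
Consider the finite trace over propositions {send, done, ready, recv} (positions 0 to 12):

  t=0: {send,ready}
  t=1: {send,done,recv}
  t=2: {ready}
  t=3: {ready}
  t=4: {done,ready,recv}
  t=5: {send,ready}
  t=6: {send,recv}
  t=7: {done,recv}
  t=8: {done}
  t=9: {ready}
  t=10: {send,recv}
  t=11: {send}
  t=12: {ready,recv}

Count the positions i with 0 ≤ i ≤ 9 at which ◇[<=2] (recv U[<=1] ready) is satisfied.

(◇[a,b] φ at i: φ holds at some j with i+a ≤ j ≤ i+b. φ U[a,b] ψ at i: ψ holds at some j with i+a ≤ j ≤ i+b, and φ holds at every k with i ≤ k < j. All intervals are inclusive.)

9

Evaluate at each i in [0,9]:
  i=0: ✓ (witness j=0)
  i=1: ✓ (witness j=1)
  i=2: ✓ (witness j=2)
  i=3: ✓ (witness j=3)
  i=4: ✓ (witness j=4)
  i=5: ✓ (witness j=5)
  i=6: ✗ (none in [6,8])
  i=7: ✓ (witness j=9)
  i=8: ✓ (witness j=9)
  i=9: ✓ (witness j=9)
Positions where it holds: {0, 1, 2, 3, 4, 5, 7, 8, 9} → 9.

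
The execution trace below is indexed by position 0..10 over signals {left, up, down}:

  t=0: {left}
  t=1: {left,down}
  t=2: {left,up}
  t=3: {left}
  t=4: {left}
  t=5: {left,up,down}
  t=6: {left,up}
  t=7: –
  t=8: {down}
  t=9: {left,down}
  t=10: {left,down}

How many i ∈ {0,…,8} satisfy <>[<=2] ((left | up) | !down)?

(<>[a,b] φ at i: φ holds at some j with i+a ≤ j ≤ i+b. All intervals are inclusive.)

Evaluate at each i in [0,8]:
  i=0: ✓ (witness j=0)
  i=1: ✓ (witness j=1)
  i=2: ✓ (witness j=2)
  i=3: ✓ (witness j=3)
  i=4: ✓ (witness j=4)
  i=5: ✓ (witness j=5)
  i=6: ✓ (witness j=6)
  i=7: ✓ (witness j=7)
  i=8: ✓ (witness j=9)
Positions where it holds: {0, 1, 2, 3, 4, 5, 6, 7, 8} → 9.

9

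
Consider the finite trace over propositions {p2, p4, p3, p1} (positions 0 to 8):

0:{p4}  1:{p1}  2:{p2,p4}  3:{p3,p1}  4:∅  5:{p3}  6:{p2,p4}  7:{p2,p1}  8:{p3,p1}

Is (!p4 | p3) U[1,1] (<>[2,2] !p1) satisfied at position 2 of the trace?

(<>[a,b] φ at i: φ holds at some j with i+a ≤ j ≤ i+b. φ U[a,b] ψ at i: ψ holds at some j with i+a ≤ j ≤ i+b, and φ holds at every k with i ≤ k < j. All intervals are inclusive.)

No

Need some j in [3,3] with <>[2,2] !p1, and (!p4 | p3) at every k in [2,j-1].
  j=3: <>[2,2] !p1 holds, but (!p4 | p3) fails at k=2 → not this j.
No j in the window works → until fails.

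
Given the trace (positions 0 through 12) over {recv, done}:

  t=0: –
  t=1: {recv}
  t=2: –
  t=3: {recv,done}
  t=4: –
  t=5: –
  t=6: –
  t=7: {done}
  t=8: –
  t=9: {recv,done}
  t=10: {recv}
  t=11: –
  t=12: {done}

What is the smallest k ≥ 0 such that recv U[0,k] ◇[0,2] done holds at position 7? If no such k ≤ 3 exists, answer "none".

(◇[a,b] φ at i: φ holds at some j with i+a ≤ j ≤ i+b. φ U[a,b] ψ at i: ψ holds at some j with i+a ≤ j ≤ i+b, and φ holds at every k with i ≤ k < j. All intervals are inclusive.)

0

Need earliest j ≥ 7 with ◇[0,2] done, and recv at every k in [7,j-1].
  j=7: rhs holds (empty prefix). k = 0.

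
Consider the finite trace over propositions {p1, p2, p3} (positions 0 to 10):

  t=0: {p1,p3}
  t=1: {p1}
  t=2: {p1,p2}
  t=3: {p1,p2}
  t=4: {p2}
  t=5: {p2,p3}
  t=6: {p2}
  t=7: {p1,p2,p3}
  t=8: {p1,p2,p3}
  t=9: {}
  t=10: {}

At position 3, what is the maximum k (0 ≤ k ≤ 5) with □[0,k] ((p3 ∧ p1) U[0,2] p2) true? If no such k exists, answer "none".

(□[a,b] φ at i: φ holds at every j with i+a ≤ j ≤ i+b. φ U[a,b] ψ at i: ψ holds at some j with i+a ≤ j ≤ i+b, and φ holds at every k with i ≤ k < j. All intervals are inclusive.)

((p3 ∧ p1) U[0,2] p2) must hold from j=3 onward; find where it first fails.
  j=3: holds
  j=4: holds
  j=5: holds
  j=6: holds
  j=7: holds
  j=8: holds
Holds through j=8; largest k = 5.

5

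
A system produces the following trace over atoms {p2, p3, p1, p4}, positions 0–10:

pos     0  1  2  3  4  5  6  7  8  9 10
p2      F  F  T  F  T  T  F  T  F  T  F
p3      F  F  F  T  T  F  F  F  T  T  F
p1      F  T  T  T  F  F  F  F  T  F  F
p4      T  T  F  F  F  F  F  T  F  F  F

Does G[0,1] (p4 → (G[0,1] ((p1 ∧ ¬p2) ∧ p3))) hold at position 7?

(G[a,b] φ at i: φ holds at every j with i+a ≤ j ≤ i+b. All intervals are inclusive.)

Does not hold

Check (p4 → (G[0,1] ((p1 ∧ ¬p2) ∧ p3))) at every j in [7,8]:
  j=7: antecedent true; consequent fails at 7 → ✗
  j=8: antecedent false → ✓
Fails at j=7 → formula fails.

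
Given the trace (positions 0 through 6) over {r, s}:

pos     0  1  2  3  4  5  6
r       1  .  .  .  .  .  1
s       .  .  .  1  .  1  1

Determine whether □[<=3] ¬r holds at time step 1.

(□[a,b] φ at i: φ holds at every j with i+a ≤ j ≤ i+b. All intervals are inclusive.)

True

Check ¬r at every j in [1,4]:
  j=1: true
  j=2: true
  j=3: true
  j=4: true
All positions satisfy it → formula holds.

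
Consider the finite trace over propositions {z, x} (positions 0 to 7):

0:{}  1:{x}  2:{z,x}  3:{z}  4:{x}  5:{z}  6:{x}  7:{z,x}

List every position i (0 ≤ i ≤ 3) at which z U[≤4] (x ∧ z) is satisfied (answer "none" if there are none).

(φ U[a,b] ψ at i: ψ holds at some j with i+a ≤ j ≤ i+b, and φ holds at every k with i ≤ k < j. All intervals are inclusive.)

2

Evaluate at each i in [0,3]:
  i=0: ✗ (lhs fails at k=0 before rhs at j=2)
  i=1: ✗ (lhs fails at k=1 before rhs at j=2)
  i=2: ✓ (rhs at j=2)
  i=3: ✗ (lhs fails at k=4 before rhs at j=7)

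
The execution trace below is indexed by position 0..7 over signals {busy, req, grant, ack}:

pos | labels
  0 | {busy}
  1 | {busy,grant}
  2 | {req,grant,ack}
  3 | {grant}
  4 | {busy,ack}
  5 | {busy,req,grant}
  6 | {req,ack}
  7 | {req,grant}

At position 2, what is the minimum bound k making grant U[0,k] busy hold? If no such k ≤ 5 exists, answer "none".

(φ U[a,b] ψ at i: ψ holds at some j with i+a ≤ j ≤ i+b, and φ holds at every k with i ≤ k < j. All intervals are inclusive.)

2

Need earliest j ≥ 2 with busy, and grant at every k in [2,j-1].
  j=2: rhs fails.
  j=3: rhs fails.
  j=4: rhs holds; lhs holds on [2,3]. k = 2.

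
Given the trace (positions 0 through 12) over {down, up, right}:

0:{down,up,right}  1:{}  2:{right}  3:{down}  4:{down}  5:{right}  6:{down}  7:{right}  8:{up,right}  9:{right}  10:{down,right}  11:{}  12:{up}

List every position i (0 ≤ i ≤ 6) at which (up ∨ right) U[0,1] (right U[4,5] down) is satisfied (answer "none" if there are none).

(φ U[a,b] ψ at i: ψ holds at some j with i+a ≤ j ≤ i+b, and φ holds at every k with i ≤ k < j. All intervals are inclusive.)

Evaluate at each i in [0,6]:
  i=0: ✗ (no rhs in [0,1])
  i=1: ✗ (no rhs in [1,2])
  i=2: ✗ (no rhs in [2,3])
  i=3: ✗ (no rhs in [3,4])
  i=4: ✗ (no rhs in [4,5])
  i=5: ✗ (no rhs in [5,6])
  i=6: ✗ (no rhs in [6,7])

none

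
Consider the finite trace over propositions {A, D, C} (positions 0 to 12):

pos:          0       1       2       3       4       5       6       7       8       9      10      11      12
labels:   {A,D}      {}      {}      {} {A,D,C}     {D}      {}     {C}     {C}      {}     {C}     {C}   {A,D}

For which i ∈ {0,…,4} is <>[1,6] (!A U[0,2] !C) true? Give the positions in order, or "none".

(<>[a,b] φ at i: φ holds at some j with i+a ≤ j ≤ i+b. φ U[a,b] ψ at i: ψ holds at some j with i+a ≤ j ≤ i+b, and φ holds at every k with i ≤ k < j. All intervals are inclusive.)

0, 1, 2, 3, 4

Evaluate at each i in [0,4]:
  i=0: ✓ (witness j=1)
  i=1: ✓ (witness j=2)
  i=2: ✓ (witness j=3)
  i=3: ✓ (witness j=5)
  i=4: ✓ (witness j=5)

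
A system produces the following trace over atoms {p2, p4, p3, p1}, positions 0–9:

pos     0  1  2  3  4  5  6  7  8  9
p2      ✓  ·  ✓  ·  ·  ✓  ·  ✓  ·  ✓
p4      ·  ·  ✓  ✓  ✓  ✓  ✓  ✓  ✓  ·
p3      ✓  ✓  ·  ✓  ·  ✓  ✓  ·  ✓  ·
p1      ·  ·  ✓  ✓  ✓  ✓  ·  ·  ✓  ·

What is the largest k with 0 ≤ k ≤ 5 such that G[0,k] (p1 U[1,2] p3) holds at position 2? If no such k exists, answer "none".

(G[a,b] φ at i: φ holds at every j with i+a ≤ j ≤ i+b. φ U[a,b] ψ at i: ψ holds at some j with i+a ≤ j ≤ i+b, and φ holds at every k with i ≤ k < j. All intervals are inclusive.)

(p1 U[1,2] p3) must hold from j=2 onward; find where it first fails.
  j=2: holds
  j=3: holds
  j=4: holds
  j=5: holds
  j=6: fails
Holds on [2,5], so largest k = 3.

3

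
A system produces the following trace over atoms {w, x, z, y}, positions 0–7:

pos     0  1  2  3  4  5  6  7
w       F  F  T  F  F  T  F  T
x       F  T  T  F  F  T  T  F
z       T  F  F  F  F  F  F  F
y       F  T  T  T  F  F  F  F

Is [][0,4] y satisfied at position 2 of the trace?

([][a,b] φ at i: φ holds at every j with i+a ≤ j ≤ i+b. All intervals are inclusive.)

Check y at every j in [2,6]:
  j=2: true
  j=3: true
  j=4: false
  j=5: false
  j=6: false
Fails at j=4 → formula fails.

False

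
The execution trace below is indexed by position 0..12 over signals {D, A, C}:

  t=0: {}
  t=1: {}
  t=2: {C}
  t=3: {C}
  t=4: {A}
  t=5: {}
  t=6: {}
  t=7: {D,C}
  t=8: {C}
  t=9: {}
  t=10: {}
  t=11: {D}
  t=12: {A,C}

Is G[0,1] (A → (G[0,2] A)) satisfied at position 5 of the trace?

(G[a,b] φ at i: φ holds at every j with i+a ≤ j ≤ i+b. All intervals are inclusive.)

Holds

Check (A → (G[0,2] A)) at every j in [5,6]:
  j=5: antecedent false → ✓
  j=6: antecedent false → ✓
All positions satisfy it → formula holds.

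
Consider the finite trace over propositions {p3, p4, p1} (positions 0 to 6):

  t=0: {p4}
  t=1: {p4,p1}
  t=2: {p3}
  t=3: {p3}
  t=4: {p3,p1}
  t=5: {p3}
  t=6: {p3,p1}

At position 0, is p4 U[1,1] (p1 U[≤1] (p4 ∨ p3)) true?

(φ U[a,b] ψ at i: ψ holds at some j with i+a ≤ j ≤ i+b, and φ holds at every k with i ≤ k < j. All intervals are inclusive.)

Yes

Need some j in [1,1] with (p1 U[≤1] (p4 ∨ p3)), and p4 at every k in [0,j-1].
  j=1: (p1 U[≤1] (p4 ∨ p3)) holds; p4 holds at every k in [0,0] → satisfied.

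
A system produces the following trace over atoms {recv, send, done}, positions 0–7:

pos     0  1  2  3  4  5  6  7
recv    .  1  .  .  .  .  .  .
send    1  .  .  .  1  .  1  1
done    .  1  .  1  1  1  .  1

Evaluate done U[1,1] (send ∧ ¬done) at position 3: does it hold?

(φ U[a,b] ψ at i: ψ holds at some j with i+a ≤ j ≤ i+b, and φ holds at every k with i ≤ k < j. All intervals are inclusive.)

Need some j in [4,4] with (send ∧ ¬done), and done at every k in [3,j-1].
  j=4: (send ∧ ¬done) false.
No j in the window works → until fails.

No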